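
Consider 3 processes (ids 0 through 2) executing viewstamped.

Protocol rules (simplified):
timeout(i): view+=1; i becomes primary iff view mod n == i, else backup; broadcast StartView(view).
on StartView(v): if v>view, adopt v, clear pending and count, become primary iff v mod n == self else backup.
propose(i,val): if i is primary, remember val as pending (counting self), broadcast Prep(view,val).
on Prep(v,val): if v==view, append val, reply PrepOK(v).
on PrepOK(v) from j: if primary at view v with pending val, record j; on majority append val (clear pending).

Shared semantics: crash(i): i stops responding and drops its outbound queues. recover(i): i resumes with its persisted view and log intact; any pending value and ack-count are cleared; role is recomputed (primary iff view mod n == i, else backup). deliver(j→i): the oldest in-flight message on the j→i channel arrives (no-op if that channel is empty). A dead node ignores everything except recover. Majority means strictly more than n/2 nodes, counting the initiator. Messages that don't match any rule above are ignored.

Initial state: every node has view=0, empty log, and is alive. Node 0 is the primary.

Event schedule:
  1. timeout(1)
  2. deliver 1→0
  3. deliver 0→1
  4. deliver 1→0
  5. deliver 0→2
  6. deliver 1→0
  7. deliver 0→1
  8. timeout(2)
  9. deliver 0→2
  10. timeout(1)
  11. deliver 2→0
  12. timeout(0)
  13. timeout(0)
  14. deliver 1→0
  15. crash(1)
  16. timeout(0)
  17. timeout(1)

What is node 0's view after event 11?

1

e1 timeout(1): 1[prim,v=1,-]
e2 deliver 1→0: 0[back,v=1,-]
e3 deliver 0→1: ·
e4 deliver 1→0: ·
e5 deliver 0→2: ·
e6 deliver 1→0: ·
e7 deliver 0→1: ·
e8 timeout(2): 2[back,v=1,-]
e9 deliver 0→2: ·
e10 timeout(1): 1[back,v=2,-]
e11 deliver 2→0: ·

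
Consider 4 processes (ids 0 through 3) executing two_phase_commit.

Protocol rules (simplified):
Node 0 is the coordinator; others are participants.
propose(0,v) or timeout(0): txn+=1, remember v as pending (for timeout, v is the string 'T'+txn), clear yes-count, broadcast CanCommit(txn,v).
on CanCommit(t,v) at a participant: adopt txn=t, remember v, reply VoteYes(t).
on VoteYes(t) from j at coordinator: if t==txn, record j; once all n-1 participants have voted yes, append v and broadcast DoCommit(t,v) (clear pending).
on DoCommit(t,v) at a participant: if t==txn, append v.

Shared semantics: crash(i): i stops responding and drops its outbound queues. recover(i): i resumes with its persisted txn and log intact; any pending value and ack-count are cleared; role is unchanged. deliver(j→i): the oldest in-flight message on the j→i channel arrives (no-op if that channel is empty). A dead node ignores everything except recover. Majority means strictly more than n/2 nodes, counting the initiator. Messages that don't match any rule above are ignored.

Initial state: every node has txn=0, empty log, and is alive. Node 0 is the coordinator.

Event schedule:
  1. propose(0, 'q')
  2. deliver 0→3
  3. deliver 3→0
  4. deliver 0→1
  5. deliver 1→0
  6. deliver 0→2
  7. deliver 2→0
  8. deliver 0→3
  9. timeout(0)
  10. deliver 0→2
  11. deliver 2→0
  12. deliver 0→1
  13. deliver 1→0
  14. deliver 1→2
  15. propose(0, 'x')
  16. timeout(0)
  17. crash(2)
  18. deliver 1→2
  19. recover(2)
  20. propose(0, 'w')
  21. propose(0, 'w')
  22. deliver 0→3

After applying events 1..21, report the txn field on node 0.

1. propose(0,'q'):  <0:coor t1 ->
2. deliver 0→3:  <3:part t1 ->
3. deliver 3→0:  nop
4. deliver 0→1:  <1:part t1 ->
5. deliver 1→0:  nop
6. deliver 0→2:  <2:part t1 ->
7. deliver 2→0:  <0:coor t1 q>
8. deliver 0→3:  <3:part t1 q>
9. timeout(0):  <0:coor t2 q>
10. deliver 0→2:  <2:part t1 q>
11. deliver 2→0:  nop
12. deliver 0→1:  <1:part t1 q>
13. deliver 1→0:  nop
14. deliver 1→2:  nop
15. propose(0,'x'):  <0:coor t3 q>
16. timeout(0):  <0:coor t4 q>
17. crash(2):  <2:✗part t1 q>
18. deliver 1→2:  nop
19. recover(2):  <2:part t1 q>
20. propose(0,'w'):  <0:coor t5 q>
21. propose(0,'w'):  <0:coor t6 q>

6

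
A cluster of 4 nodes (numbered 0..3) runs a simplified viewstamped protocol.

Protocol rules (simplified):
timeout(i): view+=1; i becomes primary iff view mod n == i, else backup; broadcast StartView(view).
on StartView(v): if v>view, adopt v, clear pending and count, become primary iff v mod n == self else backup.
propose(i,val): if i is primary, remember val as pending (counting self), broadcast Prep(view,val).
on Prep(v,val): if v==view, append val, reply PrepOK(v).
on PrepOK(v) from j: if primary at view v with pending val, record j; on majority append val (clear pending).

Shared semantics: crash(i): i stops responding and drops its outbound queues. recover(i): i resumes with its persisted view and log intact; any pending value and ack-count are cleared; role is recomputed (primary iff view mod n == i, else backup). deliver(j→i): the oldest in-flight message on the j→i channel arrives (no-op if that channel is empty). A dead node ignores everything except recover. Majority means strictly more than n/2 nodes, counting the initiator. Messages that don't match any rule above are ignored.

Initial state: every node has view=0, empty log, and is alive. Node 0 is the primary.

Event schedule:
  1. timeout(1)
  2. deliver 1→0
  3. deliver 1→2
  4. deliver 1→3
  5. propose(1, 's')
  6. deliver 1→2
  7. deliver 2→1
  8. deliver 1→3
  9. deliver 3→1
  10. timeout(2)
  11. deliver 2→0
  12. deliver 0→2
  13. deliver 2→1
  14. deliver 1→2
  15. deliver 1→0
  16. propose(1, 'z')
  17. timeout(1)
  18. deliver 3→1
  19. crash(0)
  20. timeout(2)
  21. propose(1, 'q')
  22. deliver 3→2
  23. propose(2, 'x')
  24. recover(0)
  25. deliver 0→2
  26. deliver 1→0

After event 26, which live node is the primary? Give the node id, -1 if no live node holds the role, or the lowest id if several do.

1. timeout(1):  <1:prim v1 ->
2. deliver 1→0:  <0:back v1 ->
3. deliver 1→2:  <2:back v1 ->
4. deliver 1→3:  <3:back v1 ->
5. propose(1,'s'):  nop
6. deliver 1→2:  <2:back v1 s>
7. deliver 2→1:  nop
8. deliver 1→3:  <3:back v1 s>
9. deliver 3→1:  <1:prim v1 s>
10. timeout(2):  <2:prim v2 s>
11. deliver 2→0:  <0:back v2 ->
12. deliver 0→2:  nop
13. deliver 2→1:  <1:back v2 s>
14. deliver 1→2:  nop
15. deliver 1→0:  nop
16. propose(1,'z'):  nop
17. timeout(1):  <1:back v3 s>
18. deliver 3→1:  nop
19. crash(0):  <0:✗back v2 ->
20. timeout(2):  <2:back v3 s>
21. propose(1,'q'):  nop
22. deliver 3→2:  nop
23. propose(2,'x'):  nop
24. recover(0):  <0:back v2 ->
25. deliver 0→2:  nop
26. deliver 1→0:  <0:back v3 ->

-1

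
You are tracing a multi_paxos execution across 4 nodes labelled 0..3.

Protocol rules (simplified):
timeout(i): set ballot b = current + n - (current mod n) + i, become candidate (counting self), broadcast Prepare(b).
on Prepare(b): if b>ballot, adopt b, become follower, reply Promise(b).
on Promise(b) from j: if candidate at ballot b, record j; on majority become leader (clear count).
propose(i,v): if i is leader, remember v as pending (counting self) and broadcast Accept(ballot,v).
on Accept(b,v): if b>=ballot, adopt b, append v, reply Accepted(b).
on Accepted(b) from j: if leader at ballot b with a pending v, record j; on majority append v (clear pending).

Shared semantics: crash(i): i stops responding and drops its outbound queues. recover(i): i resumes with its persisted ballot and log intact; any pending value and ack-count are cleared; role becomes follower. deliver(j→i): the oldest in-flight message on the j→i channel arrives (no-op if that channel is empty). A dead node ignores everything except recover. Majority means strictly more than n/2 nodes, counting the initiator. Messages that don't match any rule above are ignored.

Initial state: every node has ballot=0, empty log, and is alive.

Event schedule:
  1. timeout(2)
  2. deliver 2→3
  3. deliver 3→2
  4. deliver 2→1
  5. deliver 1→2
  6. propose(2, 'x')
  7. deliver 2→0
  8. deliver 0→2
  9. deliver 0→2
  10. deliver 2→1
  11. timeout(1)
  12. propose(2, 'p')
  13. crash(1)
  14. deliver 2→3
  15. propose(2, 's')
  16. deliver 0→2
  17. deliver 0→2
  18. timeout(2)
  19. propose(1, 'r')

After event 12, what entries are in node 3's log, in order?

empty

e1 timeout(2): 2[cand,b=6,-]
e2 deliver 2→3: 3[foll,b=6,-]
e3 deliver 3→2: ·
e4 deliver 2→1: 1[foll,b=6,-]
e5 deliver 1→2: 2[lead,b=6,-]
e6 propose(2,'x'): ·
e7 deliver 2→0: 0[foll,b=6,-]
e8 deliver 0→2: ·
e9 deliver 0→2: ·
e10 deliver 2→1: 1[foll,b=6,x]
e11 timeout(1): 1[cand,b=9,x]
e12 propose(2,'p'): ·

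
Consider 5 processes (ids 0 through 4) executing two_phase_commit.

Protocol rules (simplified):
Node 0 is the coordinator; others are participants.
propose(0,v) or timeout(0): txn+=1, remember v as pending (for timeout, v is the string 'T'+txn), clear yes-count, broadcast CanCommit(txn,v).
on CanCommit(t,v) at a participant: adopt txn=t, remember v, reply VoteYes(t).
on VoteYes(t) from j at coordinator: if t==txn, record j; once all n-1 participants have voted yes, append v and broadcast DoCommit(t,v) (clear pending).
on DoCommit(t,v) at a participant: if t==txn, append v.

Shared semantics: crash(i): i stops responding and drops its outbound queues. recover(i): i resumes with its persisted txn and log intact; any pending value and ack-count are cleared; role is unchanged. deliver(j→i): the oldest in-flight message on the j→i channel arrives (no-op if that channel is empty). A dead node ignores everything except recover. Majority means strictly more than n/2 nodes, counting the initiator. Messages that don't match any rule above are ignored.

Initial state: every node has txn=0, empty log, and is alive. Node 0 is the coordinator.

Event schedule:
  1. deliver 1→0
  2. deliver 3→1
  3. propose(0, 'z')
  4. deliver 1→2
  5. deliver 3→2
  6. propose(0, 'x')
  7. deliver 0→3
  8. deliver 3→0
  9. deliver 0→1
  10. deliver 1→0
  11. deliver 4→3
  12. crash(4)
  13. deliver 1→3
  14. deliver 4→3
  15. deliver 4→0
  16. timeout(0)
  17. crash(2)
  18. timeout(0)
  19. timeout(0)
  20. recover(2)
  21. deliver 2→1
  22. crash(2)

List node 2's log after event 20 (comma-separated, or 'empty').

after 1 — deliver 1→0: ·
after 2 — deliver 3→1: ·
after 3 — propose(0,'z'): n0:coor/t1/[-]
after 4 — deliver 1→2: ·
after 5 — deliver 3→2: ·
after 6 — propose(0,'x'): n0:coor/t2/[-]
after 7 — deliver 0→3: n3:part/t1/[-]
after 8 — deliver 3→0: ·
after 9 — deliver 0→1: n1:part/t1/[-]
after 10 — deliver 1→0: ·
after 11 — deliver 4→3: ·
after 12 — crash(4): n4:✗part/t0/[-]
after 13 — deliver 1→3: ·
after 14 — deliver 4→3: ·
after 15 — deliver 4→0: ·
after 16 — timeout(0): n0:coor/t3/[-]
after 17 — crash(2): n2:✗part/t0/[-]
after 18 — timeout(0): n0:coor/t4/[-]
after 19 — timeout(0): n0:coor/t5/[-]
after 20 — recover(2): n2:part/t0/[-]

empty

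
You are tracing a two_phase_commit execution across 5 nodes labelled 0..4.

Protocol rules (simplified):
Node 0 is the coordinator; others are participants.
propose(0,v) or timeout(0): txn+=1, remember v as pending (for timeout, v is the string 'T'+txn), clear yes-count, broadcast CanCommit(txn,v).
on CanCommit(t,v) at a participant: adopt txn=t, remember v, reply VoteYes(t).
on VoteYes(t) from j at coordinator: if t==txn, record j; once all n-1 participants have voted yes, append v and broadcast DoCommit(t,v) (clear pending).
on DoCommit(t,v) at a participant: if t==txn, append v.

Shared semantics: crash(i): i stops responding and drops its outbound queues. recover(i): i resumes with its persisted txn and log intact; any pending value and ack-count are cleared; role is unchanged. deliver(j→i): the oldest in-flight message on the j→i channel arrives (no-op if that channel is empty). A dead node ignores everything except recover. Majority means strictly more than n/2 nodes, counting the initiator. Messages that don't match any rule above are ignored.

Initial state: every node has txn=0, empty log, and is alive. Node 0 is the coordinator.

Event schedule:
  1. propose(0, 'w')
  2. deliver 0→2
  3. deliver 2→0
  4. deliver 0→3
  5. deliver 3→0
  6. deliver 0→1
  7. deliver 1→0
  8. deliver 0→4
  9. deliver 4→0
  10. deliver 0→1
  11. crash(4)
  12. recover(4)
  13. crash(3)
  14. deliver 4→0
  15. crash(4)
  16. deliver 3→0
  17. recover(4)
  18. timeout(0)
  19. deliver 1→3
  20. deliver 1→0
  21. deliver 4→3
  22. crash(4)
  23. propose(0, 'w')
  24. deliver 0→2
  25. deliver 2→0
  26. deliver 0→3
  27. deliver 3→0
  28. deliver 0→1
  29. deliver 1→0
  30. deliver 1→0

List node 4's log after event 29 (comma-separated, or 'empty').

1. propose(0,'w'):  <0:coor t1 ->
2. deliver 0→2:  <2:part t1 ->
3. deliver 2→0:  nop
4. deliver 0→3:  <3:part t1 ->
5. deliver 3→0:  nop
6. deliver 0→1:  <1:part t1 ->
7. deliver 1→0:  nop
8. deliver 0→4:  <4:part t1 ->
9. deliver 4→0:  <0:coor t1 w>
10. deliver 0→1:  <1:part t1 w>
11. crash(4):  <4:✗part t1 ->
12. recover(4):  <4:part t1 ->
13. crash(3):  <3:✗part t1 ->
14. deliver 4→0:  nop
15. crash(4):  <4:✗part t1 ->
16. deliver 3→0:  nop
17. recover(4):  <4:part t1 ->
18. timeout(0):  <0:coor t2 w>
19. deliver 1→3:  nop
20. deliver 1→0:  nop
21. deliver 4→3:  nop
22. crash(4):  <4:✗part t1 ->
23. propose(0,'w'):  <0:coor t3 w>
24. deliver 0→2:  <2:part t1 w>
25. deliver 2→0:  nop
26. deliver 0→3:  nop
27. deliver 3→0:  nop
28. deliver 0→1:  <1:part t2 w>
29. deliver 1→0:  nop

empty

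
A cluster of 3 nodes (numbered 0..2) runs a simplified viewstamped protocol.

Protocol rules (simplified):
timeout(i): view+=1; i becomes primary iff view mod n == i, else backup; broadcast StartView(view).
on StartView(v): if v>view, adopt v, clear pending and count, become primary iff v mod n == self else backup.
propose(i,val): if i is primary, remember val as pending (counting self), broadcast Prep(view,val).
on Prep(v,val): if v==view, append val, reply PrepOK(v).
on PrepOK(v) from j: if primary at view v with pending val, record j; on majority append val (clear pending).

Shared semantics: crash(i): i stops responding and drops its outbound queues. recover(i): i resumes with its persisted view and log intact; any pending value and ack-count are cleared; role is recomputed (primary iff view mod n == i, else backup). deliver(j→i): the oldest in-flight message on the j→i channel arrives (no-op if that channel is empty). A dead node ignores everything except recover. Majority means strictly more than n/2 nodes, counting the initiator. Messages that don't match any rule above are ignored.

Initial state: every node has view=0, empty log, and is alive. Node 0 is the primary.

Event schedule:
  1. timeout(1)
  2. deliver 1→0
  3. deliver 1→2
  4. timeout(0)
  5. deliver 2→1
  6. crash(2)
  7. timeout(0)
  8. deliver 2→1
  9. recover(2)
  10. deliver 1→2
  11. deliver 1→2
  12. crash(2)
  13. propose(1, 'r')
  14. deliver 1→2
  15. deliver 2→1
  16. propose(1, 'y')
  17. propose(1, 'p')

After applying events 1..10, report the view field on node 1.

[1] timeout(1) → N1(prim v1 [-])
[2] deliver 1→0 → N0(back v1 [-])
[3] deliver 1→2 → N2(back v1 [-])
[4] timeout(0) → N0(back v2 [-])
[5] deliver 2→1 → ∅
[6] crash(2) → N2(✗back v1 [-])
[7] timeout(0) → N0(prim v3 [-])
[8] deliver 2→1 → ∅
[9] recover(2) → N2(back v1 [-])
[10] deliver 1→2 → ∅

1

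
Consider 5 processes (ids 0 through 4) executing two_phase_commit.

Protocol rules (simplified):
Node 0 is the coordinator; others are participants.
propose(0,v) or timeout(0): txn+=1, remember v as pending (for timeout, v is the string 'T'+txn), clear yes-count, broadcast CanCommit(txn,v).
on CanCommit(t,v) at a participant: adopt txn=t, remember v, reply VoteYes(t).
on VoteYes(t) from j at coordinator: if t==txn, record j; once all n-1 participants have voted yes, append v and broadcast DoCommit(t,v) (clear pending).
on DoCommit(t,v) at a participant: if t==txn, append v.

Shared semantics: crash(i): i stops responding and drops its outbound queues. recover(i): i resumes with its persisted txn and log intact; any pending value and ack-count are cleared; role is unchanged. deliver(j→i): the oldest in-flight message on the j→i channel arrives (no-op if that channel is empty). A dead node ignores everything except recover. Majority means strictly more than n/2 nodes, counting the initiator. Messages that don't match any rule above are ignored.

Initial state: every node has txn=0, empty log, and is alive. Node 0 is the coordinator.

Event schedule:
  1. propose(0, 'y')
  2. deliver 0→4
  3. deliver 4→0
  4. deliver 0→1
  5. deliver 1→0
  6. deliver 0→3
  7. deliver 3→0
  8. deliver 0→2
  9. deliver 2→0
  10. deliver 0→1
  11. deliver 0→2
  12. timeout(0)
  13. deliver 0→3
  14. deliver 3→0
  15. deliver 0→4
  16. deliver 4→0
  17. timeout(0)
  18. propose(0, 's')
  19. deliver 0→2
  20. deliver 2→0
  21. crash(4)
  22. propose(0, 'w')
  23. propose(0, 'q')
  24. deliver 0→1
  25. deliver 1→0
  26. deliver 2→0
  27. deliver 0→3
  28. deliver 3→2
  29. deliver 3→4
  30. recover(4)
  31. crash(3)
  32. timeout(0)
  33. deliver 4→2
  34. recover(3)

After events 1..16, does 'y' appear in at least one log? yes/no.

e1 propose(0,'y'): 0[coor,t=1,-]
e2 deliver 0→4: 4[part,t=1,-]
e3 deliver 4→0: ·
e4 deliver 0→1: 1[part,t=1,-]
e5 deliver 1→0: ·
e6 deliver 0→3: 3[part,t=1,-]
e7 deliver 3→0: ·
e8 deliver 0→2: 2[part,t=1,-]
e9 deliver 2→0: 0[coor,t=1,y]
e10 deliver 0→1: 1[part,t=1,y]
e11 deliver 0→2: 2[part,t=1,y]
e12 timeout(0): 0[coor,t=2,y]
e13 deliver 0→3: 3[part,t=1,y]
e14 deliver 3→0: ·
e15 deliver 0→4: 4[part,t=1,y]
e16 deliver 4→0: ·

yes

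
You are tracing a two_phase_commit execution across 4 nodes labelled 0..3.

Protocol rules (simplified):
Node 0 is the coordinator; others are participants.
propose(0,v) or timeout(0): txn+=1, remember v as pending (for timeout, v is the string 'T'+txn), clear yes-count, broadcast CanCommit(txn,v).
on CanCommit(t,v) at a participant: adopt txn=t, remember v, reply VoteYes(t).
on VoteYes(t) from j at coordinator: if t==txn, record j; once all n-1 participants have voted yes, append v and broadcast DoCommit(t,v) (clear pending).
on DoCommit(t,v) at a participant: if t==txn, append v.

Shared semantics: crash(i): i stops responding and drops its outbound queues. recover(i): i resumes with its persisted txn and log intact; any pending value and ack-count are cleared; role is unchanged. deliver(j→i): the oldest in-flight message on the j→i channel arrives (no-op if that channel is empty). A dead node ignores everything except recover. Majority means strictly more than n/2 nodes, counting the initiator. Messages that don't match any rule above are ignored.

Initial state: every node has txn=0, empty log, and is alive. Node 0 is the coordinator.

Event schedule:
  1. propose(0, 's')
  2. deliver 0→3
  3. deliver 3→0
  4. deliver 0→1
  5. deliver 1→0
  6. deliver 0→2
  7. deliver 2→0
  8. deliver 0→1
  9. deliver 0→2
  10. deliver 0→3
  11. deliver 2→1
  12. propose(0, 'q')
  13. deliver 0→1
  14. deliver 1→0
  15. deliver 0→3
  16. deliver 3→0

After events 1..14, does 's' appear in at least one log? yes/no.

yes

step 1 propose(0,'s'): 0={coor,t=1,log=-}
step 2 deliver 0→3: 3={part,t=1,log=-}
step 3 deliver 3→0: —
step 4 deliver 0→1: 1={part,t=1,log=-}
step 5 deliver 1→0: —
step 6 deliver 0→2: 2={part,t=1,log=-}
step 7 deliver 2→0: 0={coor,t=1,log=s}
step 8 deliver 0→1: 1={part,t=1,log=s}
step 9 deliver 0→2: 2={part,t=1,log=s}
step 10 deliver 0→3: 3={part,t=1,log=s}
step 11 deliver 2→1: —
step 12 propose(0,'q'): 0={coor,t=2,log=s}
step 13 deliver 0→1: 1={part,t=2,log=s}
step 14 deliver 1→0: —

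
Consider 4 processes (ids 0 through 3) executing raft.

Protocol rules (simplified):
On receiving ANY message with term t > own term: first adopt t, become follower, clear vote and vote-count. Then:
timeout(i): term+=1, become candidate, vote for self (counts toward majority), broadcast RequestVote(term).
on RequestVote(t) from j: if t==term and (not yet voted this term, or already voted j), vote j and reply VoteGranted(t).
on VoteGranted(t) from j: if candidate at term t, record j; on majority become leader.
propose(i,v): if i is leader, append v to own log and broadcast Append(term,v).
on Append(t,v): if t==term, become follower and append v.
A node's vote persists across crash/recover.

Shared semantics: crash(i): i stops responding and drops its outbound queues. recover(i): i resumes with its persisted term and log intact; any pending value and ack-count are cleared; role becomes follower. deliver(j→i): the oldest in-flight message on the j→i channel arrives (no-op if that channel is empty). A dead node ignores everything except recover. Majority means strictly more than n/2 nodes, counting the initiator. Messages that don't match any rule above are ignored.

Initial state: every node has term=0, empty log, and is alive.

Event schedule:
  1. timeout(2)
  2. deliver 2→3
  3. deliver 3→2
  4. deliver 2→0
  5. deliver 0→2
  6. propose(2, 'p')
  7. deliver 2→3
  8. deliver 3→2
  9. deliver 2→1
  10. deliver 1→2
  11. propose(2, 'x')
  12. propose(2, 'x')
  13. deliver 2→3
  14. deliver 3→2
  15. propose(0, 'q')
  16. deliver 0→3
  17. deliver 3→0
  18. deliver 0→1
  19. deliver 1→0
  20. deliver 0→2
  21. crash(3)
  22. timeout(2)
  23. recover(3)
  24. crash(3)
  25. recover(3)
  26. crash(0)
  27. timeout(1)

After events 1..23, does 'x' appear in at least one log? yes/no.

yes

e1 timeout(2): 2[cand,t=1,-]
e2 deliver 2→3: 3[foll,t=1,-]
e3 deliver 3→2: ·
e4 deliver 2→0: 0[foll,t=1,-]
e5 deliver 0→2: 2[lead,t=1,-]
e6 propose(2,'p'): 2[lead,t=1,p]
e7 deliver 2→3: 3[foll,t=1,p]
e8 deliver 3→2: ·
e9 deliver 2→1: 1[foll,t=1,-]
e10 deliver 1→2: ·
e11 propose(2,'x'): 2[lead,t=1,p,x]
e12 propose(2,'x'): 2[lead,t=1,p,x,x]
e13 deliver 2→3: 3[foll,t=1,p,x]
e14 deliver 3→2: ·
e15 propose(0,'q'): ·
e16 deliver 0→3: ·
e17 deliver 3→0: ·
e18 deliver 0→1: ·
e19 deliver 1→0: ·
e20 deliver 0→2: ·
e21 crash(3): 3[✗foll,t=1,p,x]
e22 timeout(2): 2[cand,t=2,p,x,x]
e23 recover(3): 3[foll,t=1,p,x]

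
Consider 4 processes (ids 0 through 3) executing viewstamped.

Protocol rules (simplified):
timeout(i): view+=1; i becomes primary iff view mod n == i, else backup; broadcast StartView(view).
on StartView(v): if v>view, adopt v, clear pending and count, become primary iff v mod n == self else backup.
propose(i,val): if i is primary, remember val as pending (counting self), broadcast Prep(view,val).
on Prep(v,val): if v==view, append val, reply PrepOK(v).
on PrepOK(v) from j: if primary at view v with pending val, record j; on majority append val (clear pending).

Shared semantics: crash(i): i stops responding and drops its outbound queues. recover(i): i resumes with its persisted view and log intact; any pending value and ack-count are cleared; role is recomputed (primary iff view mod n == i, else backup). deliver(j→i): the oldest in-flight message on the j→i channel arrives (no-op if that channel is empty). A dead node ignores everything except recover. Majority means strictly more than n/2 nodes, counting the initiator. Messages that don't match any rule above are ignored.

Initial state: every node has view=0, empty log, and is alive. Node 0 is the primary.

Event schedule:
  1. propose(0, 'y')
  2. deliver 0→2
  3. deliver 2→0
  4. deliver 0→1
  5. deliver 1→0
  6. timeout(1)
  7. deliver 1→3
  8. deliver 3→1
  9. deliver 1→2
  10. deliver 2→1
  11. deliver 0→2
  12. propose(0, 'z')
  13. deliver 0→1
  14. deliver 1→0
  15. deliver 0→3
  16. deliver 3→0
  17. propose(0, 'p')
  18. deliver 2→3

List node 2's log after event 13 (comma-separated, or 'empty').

y

step 1 propose(0,'y'): —
step 2 deliver 0→2: 2={back,v=0,log=y}
step 3 deliver 2→0: —
step 4 deliver 0→1: 1={back,v=0,log=y}
step 5 deliver 1→0: 0={prim,v=0,log=y}
step 6 timeout(1): 1={prim,v=1,log=y}
step 7 deliver 1→3: 3={back,v=1,log=-}
step 8 deliver 3→1: —
step 9 deliver 1→2: 2={back,v=1,log=y}
step 10 deliver 2→1: —
step 11 deliver 0→2: —
step 12 propose(0,'z'): —
step 13 deliver 0→1: —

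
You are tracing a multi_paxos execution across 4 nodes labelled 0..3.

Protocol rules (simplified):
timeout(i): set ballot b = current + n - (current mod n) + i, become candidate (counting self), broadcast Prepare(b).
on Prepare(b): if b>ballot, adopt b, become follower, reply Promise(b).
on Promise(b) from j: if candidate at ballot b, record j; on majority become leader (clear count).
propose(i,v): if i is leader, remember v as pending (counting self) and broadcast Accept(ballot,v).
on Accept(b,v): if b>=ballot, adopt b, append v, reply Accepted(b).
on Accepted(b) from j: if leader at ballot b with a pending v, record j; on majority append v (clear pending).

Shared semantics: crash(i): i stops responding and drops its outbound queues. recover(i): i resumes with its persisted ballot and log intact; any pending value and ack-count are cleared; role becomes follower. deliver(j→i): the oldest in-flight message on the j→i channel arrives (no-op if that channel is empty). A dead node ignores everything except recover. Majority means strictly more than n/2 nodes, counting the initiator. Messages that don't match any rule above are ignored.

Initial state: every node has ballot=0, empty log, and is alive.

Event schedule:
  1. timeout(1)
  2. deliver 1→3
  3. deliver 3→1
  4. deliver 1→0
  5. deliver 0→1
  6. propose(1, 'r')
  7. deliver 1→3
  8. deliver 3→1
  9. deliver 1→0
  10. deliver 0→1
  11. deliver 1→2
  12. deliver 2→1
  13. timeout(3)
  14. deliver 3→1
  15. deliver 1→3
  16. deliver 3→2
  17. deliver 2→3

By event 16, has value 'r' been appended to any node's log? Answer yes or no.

yes

e1 timeout(1): 1[cand,b=5,-]
e2 deliver 1→3: 3[foll,b=5,-]
e3 deliver 3→1: ·
e4 deliver 1→0: 0[foll,b=5,-]
e5 deliver 0→1: 1[lead,b=5,-]
e6 propose(1,'r'): ·
e7 deliver 1→3: 3[foll,b=5,r]
e8 deliver 3→1: ·
e9 deliver 1→0: 0[foll,b=5,r]
e10 deliver 0→1: 1[lead,b=5,r]
e11 deliver 1→2: 2[foll,b=5,-]
e12 deliver 2→1: ·
e13 timeout(3): 3[cand,b=11,r]
e14 deliver 3→1: 1[foll,b=11,r]
e15 deliver 1→3: ·
e16 deliver 3→2: 2[foll,b=11,-]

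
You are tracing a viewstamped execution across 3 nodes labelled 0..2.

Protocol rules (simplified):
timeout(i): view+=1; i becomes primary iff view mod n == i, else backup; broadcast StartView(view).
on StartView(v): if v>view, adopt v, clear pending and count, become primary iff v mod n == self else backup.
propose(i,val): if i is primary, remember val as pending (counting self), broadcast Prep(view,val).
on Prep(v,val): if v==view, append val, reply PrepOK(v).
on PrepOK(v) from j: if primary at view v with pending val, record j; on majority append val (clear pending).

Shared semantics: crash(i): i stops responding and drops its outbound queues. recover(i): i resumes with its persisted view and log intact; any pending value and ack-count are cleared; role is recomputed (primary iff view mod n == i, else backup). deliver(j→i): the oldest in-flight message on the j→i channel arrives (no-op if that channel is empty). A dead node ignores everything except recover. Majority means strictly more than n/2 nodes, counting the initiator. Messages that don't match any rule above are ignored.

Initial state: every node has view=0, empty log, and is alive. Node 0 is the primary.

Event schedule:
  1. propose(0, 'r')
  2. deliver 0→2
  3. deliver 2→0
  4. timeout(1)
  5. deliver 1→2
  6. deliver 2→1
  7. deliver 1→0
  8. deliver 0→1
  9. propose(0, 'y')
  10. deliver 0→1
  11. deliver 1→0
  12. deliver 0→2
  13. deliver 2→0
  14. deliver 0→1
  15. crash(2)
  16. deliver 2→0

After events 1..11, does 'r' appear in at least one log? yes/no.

yes

after 1 — propose(0,'r'): ·
after 2 — deliver 0→2: n2:back/v0/[r]
after 3 — deliver 2→0: n0:prim/v0/[r]
after 4 — timeout(1): n1:prim/v1/[-]
after 5 — deliver 1→2: n2:back/v1/[r]
after 6 — deliver 2→1: ·
after 7 — deliver 1→0: n0:back/v1/[r]
after 8 — deliver 0→1: ·
after 9 — propose(0,'y'): ·
after 10 — deliver 0→1: ·
after 11 — deliver 1→0: ·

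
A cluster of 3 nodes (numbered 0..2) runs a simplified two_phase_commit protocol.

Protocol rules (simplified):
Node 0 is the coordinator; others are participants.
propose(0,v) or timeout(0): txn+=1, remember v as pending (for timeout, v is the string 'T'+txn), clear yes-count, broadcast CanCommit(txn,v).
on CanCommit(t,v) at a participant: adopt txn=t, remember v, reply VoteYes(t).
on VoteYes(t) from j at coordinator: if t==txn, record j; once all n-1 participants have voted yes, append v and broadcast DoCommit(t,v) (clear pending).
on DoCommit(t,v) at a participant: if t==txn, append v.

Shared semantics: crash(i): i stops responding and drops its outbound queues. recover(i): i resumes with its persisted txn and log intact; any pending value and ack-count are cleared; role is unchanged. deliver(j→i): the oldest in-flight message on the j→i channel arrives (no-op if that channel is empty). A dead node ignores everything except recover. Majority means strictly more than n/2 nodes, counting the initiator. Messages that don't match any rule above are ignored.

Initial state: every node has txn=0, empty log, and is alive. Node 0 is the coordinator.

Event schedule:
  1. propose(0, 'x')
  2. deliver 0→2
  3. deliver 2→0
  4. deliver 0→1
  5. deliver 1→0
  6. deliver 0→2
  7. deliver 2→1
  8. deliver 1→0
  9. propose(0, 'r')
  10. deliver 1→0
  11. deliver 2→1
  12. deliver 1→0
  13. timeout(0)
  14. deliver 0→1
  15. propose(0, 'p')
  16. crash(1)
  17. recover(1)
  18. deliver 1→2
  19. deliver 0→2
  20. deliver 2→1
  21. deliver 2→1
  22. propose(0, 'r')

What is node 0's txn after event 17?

step 1 propose(0,'x'): 0={coor,t=1,log=-}
step 2 deliver 0→2: 2={part,t=1,log=-}
step 3 deliver 2→0: —
step 4 deliver 0→1: 1={part,t=1,log=-}
step 5 deliver 1→0: 0={coor,t=1,log=x}
step 6 deliver 0→2: 2={part,t=1,log=x}
step 7 deliver 2→1: —
step 8 deliver 1→0: —
step 9 propose(0,'r'): 0={coor,t=2,log=x}
step 10 deliver 1→0: —
step 11 deliver 2→1: —
step 12 deliver 1→0: —
step 13 timeout(0): 0={coor,t=3,log=x}
step 14 deliver 0→1: 1={part,t=1,log=x}
step 15 propose(0,'p'): 0={coor,t=4,log=x}
step 16 crash(1): 1={✗part,t=1,log=x}
step 17 recover(1): 1={part,t=1,log=x}

4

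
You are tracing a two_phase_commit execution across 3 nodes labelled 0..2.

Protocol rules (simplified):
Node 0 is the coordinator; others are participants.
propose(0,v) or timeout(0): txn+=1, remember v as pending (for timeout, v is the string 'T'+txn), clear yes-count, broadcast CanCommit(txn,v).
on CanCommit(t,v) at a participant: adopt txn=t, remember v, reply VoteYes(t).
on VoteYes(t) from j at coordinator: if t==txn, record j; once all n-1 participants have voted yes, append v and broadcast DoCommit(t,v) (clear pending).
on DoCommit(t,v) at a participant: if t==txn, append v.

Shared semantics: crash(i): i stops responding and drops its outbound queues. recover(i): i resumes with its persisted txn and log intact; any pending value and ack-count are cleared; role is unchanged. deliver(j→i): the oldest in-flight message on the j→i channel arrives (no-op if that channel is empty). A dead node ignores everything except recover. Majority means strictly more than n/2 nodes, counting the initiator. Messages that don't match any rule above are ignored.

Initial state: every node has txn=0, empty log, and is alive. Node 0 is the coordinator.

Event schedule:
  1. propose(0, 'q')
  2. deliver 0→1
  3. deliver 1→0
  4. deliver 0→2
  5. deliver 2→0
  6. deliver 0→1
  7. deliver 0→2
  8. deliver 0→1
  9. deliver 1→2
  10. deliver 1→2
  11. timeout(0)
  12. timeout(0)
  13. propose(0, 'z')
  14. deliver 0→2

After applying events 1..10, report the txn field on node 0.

1

after 1 — propose(0,'q'): n0:coor/t1/[-]
after 2 — deliver 0→1: n1:part/t1/[-]
after 3 — deliver 1→0: ·
after 4 — deliver 0→2: n2:part/t1/[-]
after 5 — deliver 2→0: n0:coor/t1/[q]
after 6 — deliver 0→1: n1:part/t1/[q]
after 7 — deliver 0→2: n2:part/t1/[q]
after 8 — deliver 0→1: ·
after 9 — deliver 1→2: ·
after 10 — deliver 1→2: ·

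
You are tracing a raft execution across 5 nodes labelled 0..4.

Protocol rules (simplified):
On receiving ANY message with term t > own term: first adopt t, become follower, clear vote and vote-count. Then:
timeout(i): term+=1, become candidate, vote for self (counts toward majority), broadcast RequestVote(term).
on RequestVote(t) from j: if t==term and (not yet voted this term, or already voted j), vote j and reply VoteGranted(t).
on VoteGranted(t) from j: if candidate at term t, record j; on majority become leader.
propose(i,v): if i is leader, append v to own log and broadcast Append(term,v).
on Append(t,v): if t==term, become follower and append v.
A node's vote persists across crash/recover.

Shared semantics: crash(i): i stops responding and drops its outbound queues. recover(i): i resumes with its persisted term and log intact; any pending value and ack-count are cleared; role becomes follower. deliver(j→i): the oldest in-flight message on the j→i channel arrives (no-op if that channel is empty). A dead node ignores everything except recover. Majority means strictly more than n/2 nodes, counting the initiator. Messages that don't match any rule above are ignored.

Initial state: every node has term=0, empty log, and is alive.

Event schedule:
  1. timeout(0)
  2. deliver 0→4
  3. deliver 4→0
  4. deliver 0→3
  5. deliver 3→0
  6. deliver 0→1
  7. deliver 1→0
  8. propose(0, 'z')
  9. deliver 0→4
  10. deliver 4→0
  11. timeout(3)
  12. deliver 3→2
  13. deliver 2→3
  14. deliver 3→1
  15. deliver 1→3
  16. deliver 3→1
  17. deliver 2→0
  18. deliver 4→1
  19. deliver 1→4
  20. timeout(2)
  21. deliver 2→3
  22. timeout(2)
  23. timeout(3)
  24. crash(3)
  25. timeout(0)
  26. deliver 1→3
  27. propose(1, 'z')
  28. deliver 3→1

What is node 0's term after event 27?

e1 timeout(0): 0[cand,t=1,-]
e2 deliver 0→4: 4[foll,t=1,-]
e3 deliver 4→0: ·
e4 deliver 0→3: 3[foll,t=1,-]
e5 deliver 3→0: 0[lead,t=1,-]
e6 deliver 0→1: 1[foll,t=1,-]
e7 deliver 1→0: ·
e8 propose(0,'z'): 0[lead,t=1,z]
e9 deliver 0→4: 4[foll,t=1,z]
e10 deliver 4→0: ·
e11 timeout(3): 3[cand,t=2,-]
e12 deliver 3→2: 2[foll,t=2,-]
e13 deliver 2→3: ·
e14 deliver 3→1: 1[foll,t=2,-]
e15 deliver 1→3: 3[lead,t=2,-]
e16 deliver 3→1: ·
e17 deliver 2→0: ·
e18 deliver 4→1: ·
e19 deliver 1→4: ·
e20 timeout(2): 2[cand,t=3,-]
e21 deliver 2→3: 3[foll,t=3,-]
e22 timeout(2): 2[cand,t=4,-]
e23 timeout(3): 3[cand,t=4,-]
e24 crash(3): 3[✗cand,t=4,-]
e25 timeout(0): 0[cand,t=2,z]
e26 deliver 1→3: ·
e27 propose(1,'z'): ·

2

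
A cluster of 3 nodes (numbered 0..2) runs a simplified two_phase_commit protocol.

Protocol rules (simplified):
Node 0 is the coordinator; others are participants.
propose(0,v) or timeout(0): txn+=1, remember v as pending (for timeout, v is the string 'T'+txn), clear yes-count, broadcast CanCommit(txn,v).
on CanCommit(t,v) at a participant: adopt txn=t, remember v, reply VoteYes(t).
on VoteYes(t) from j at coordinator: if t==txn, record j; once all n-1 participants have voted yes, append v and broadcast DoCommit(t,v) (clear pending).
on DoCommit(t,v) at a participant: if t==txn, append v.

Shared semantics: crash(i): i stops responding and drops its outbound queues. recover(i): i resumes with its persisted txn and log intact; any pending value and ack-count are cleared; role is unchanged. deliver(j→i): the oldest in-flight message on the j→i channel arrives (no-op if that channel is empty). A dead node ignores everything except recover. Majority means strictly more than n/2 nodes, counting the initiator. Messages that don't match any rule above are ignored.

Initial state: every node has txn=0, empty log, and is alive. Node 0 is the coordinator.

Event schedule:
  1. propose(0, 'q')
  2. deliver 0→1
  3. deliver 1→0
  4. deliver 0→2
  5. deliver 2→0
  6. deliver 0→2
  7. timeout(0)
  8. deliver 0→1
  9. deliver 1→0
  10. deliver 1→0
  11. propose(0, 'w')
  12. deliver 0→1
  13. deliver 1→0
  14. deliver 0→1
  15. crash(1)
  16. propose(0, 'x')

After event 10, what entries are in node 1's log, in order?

e1 propose(0,'q'): 0[coor,t=1,-]
e2 deliver 0→1: 1[part,t=1,-]
e3 deliver 1→0: ·
e4 deliver 0→2: 2[part,t=1,-]
e5 deliver 2→0: 0[coor,t=1,q]
e6 deliver 0→2: 2[part,t=1,q]
e7 timeout(0): 0[coor,t=2,q]
e8 deliver 0→1: 1[part,t=1,q]
e9 deliver 1→0: ·
e10 deliver 1→0: ·

q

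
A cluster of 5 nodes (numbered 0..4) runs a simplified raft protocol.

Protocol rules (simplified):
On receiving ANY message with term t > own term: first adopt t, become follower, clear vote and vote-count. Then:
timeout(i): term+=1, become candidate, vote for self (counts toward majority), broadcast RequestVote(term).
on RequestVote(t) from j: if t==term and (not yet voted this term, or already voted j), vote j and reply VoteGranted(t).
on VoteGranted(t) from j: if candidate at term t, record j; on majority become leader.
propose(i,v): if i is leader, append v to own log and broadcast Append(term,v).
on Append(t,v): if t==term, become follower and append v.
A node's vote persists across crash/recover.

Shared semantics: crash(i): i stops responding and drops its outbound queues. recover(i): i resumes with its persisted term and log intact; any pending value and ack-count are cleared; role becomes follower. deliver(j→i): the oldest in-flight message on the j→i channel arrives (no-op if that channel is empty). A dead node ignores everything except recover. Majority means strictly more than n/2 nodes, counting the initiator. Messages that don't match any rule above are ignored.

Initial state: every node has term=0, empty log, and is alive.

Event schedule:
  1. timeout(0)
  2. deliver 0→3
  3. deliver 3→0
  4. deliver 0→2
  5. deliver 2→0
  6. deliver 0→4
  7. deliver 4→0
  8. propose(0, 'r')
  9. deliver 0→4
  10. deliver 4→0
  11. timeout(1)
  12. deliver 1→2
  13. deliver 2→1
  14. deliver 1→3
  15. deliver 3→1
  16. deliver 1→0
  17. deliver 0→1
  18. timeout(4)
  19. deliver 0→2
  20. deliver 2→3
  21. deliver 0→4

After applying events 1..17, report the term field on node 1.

1. timeout(0):  <0:cand t1 ->
2. deliver 0→3:  <3:foll t1 ->
3. deliver 3→0:  nop
4. deliver 0→2:  <2:foll t1 ->
5. deliver 2→0:  <0:lead t1 ->
6. deliver 0→4:  <4:foll t1 ->
7. deliver 4→0:  nop
8. propose(0,'r'):  <0:lead t1 r>
9. deliver 0→4:  <4:foll t1 r>
10. deliver 4→0:  nop
11. timeout(1):  <1:cand t1 ->
12. deliver 1→2:  nop
13. deliver 2→1:  nop
14. deliver 1→3:  nop
15. deliver 3→1:  nop
16. deliver 1→0:  nop
17. deliver 0→1:  nop

1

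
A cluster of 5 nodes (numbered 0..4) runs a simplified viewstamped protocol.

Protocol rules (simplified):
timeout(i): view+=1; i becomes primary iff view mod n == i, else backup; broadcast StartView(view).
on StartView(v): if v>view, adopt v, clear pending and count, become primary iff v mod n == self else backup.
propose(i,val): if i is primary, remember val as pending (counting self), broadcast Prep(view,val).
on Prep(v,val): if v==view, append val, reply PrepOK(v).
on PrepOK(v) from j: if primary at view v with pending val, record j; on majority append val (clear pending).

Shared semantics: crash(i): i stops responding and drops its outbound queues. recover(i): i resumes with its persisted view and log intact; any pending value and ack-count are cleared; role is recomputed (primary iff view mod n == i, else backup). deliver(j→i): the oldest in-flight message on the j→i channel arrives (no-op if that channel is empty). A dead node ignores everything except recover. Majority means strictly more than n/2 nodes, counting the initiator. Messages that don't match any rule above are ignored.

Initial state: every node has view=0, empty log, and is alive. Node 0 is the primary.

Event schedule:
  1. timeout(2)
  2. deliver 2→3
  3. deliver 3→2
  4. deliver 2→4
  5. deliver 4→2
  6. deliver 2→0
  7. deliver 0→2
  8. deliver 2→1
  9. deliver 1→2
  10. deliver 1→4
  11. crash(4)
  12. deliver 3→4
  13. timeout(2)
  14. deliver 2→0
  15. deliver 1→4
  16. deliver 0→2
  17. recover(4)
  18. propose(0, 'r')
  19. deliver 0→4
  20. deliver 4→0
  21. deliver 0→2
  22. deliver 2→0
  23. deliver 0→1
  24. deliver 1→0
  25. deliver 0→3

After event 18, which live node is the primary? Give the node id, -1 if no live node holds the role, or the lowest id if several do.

1

e1 timeout(2): 2[back,v=1,-]
e2 deliver 2→3: 3[back,v=1,-]
e3 deliver 3→2: ·
e4 deliver 2→4: 4[back,v=1,-]
e5 deliver 4→2: ·
e6 deliver 2→0: 0[back,v=1,-]
e7 deliver 0→2: ·
e8 deliver 2→1: 1[prim,v=1,-]
e9 deliver 1→2: ·
e10 deliver 1→4: ·
e11 crash(4): 4[✗back,v=1,-]
e12 deliver 3→4: ·
e13 timeout(2): 2[prim,v=2,-]
e14 deliver 2→0: 0[back,v=2,-]
e15 deliver 1→4: ·
e16 deliver 0→2: ·
e17 recover(4): 4[back,v=1,-]
e18 propose(0,'r'): ·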